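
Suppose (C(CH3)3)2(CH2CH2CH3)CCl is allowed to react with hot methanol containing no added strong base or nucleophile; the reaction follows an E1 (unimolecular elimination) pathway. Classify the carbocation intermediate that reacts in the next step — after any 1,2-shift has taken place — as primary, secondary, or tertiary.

Step 1: Rate-determining heterolysis of the C–Cl bond gives Cl⁻ and a tertiary carbocation.
No single 1,2-shift to an adjacent carbon would give a more-substituted cation, so no rearrangement occurs.

tertiary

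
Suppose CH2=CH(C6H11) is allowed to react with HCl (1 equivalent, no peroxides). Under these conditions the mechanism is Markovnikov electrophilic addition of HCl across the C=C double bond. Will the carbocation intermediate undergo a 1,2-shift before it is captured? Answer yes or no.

yes

The first-formed carbocation is secondary.
The adjacent cyclohexyl carbon already bears 2 other carbon substituents and has a hydrogen to migrate; after a 1,2-hydride shift from that carbon the positive charge sits on a tertiary centre.
Tertiary is more stable than secondary, so the shift occurs.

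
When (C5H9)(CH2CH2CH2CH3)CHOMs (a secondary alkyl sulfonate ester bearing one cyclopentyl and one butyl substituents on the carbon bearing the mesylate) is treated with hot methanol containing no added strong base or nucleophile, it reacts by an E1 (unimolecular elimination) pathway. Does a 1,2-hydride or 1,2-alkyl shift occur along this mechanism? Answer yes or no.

yes

The first-formed carbocation is secondary.
The adjacent cyclopentyl carbon already bears 2 other carbon substituents and has a hydrogen to migrate; after a 1,2-hydride shift from that carbon the positive charge sits on a tertiary centre.
Tertiary is more stable than secondary, so the shift occurs.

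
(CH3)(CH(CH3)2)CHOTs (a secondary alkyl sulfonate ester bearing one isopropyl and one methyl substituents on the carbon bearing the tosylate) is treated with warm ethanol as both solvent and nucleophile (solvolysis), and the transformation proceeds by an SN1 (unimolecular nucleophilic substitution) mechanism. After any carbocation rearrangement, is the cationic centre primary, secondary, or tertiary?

tertiary

Step 1: Ionisation: the C–O σ-bond cleaves heterolytically; both bonding electrons depart with TsO⁻, leaving a secondary carbocation at the α-carbon.
Step 2: A hydride (H with its bonding pair) migrates from the adjacent isopropyl carbon to the cationic centre — a 1,2-hydride shift — upgrading the secondary cation to a tertiary one.
The cation rearranges from secondary to tertiary via a 1,2-hydride shift from the adjacent isopropyl carbon; the tertiary cation is what reacts next.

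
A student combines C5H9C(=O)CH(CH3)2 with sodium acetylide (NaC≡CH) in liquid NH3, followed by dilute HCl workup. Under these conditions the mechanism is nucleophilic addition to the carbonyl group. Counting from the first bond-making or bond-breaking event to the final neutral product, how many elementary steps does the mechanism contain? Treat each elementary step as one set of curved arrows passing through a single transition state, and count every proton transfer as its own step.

Step 1: Nucleophilic addition: HC≡C⁻ adds to the carbonyl carbon, pushing the π(C=O) electron pair onto oxygen and giving a tetrahedral alkoxide.
Step 2: The alkoxide picks up a proton during dilute HCl workup to yield a propargyl alcohol.
Total: 2 elementary steps.

2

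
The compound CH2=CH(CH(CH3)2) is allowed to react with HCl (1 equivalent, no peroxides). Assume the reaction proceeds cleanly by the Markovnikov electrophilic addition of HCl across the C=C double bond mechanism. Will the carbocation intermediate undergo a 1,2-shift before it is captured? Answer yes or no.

The first-formed carbocation is secondary.
The adjacent isopropyl carbon already bears 2 other carbon substituents and has a hydrogen to migrate; after a 1,2-hydride shift from that carbon the positive charge sits on a tertiary centre.
Tertiary is more stable than secondary, so the shift occurs.

yes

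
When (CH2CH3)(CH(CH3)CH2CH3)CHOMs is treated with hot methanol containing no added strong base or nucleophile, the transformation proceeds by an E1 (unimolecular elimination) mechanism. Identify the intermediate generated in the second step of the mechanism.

tertiary carbocation

Step 1: Rate-determining heterolysis of the C–O bond gives MsO⁻ and a secondary carbocation.
Step 2: A hydride (H with its bonding pair) migrates from the adjacent sec-butyl carbon to the cationic centre — a 1,2-hydride shift — upgrading the secondary cation to a tertiary one.
After step 2 the species present is a tertiary carbocation.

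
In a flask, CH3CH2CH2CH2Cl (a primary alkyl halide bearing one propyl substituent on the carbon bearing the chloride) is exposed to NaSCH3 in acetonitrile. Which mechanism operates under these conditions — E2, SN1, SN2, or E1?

SN2

Conditions: a primary substrate with a strong nucleophile in the polar aprotic solvent acetonitrile.
These conditions are the textbook signature of the SN2 pathway.
An unhindered substrate with a strong nucleophile in a polar aprotic solvent favours one-step backside displacement.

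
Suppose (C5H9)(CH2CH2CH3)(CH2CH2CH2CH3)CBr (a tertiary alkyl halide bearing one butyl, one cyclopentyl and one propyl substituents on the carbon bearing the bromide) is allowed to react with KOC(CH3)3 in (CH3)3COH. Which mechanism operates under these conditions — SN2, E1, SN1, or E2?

E2

Conditions: a strong/bulky base with a tertiary substrate bearing a β-hydrogen.
These conditions are the textbook signature of the E2 pathway.
A strong (often hindered) base removes a β-H in concert with loss of the leaving group — bimolecular elimination.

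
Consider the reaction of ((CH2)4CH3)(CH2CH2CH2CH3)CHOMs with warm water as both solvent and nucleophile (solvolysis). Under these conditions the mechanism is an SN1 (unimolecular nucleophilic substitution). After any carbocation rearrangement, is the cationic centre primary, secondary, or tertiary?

secondary

Step 1: Ionisation: the C–O σ-bond cleaves heterolytically; both bonding electrons depart with MsO⁻, leaving a secondary carbocation at the α-carbon.
No single 1,2-shift to an adjacent carbon would give a more-substituted cation, so no rearrangement occurs.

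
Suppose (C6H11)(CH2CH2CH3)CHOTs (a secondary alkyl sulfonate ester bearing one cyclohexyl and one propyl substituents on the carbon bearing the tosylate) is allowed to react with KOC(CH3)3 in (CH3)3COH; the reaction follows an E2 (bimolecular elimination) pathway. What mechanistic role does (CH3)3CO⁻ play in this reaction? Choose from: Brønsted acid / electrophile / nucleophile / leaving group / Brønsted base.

Brønsted base

Step 1: In one step, (CH3)3CO⁻ pulls off a β-proton, the C–O bond cleaves, and a C=C double bond forms between the α- and β-carbons (E2, anti elimination).
(CH3)3CO⁻ accepts a proton in a proton-transfer step — a Brønsted base.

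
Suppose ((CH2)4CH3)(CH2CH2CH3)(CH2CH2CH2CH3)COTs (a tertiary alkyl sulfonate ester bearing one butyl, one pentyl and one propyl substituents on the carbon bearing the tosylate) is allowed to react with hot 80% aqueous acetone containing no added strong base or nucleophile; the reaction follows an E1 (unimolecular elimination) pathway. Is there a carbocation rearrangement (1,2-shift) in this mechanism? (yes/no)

The first-formed carbocation is tertiary.
No single 1,2-shift to an adjacent carbon would produce a more-substituted cation than the one already present, so no rearrangement occurs.

no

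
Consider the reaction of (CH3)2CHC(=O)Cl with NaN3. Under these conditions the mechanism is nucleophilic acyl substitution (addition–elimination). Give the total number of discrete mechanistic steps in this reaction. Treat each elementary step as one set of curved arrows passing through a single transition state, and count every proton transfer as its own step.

2

Step 1: N3⁻ adds to the carbonyl carbon; the C=O π electrons shift onto oxygen and a tetrahedral alkoxide intermediate forms.
Step 2: An oxygen lone pair re-forms the C=O π bond as the C–Cl σ-bond breaks; Cl⁻ is expelled.
Total: 2 elementary steps.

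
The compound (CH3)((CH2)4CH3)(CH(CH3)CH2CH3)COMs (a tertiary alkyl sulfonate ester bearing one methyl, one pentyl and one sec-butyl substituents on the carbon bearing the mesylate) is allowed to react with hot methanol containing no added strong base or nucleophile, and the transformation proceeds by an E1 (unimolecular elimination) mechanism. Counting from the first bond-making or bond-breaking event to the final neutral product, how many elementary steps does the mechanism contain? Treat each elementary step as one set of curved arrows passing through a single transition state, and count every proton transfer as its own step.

2

Step 1: Ionisation: the C–O σ-bond cleaves heterolytically; both bonding electrons depart with MsO⁻, leaving a tertiary carbocation at the α-carbon.
(No 1,2-shift: no single shift to an adjacent carbon would give a more stable cation.)
Step 2: Loss of a β-proton to a methanol molecule of the solvent: the C–H bonding pair collapses toward the cationic carbon to form the C=C π bond, yielding the alkene.
Total: 2 elementary steps.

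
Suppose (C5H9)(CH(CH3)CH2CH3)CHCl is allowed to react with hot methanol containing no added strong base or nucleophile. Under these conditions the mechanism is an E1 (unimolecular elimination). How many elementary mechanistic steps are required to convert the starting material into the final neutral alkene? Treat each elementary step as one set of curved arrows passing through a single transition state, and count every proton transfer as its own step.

Step 1: Ionisation: the C–Cl σ-bond cleaves heterolytically; both bonding electrons depart with Cl⁻, leaving a secondary carbocation at the α-carbon.
Step 2: A 1,2-hydride shift from the adjacent cyclopentyl carbon moves the positive charge from the secondary centre to an adjacent carbon, generating a more stable tertiary carbocation.
Step 3: A weak base (a methanol molecule from the solvent) removes a proton from a carbon adjacent to the cationic centre; the electrons of that C–H bond become the new π(C=C) bond, giving the alkene.
Total: 3 elementary steps.

3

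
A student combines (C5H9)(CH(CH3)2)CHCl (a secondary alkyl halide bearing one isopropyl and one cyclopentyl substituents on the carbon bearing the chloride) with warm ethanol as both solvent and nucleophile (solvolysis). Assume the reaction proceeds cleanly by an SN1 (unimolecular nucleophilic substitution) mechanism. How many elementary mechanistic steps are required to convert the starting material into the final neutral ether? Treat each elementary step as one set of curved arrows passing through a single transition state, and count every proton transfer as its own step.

Step 1: Rate-determining heterolysis of the C–Cl bond gives Cl⁻ and a secondary carbocation.
Step 2: A 1,2-hydride shift from the adjacent isopropyl carbon moves the positive charge from the secondary centre to an adjacent carbon, generating a more stable tertiary carbocation.
Step 3: CH3CH2OH donates an oxygen lone pair into the empty p orbital of the cation, giving a protonated ether (an oxonium ion).
Step 4: Proton transfer from the O–H of the oxonium ion to a solvent molecule delivers the neutral ether.
Total: 4 elementary steps.

4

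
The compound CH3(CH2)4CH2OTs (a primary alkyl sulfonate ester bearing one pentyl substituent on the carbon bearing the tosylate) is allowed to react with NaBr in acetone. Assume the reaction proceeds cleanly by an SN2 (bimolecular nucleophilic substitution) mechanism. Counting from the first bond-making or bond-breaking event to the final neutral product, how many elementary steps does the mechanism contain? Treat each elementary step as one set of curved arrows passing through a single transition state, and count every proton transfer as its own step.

1

Step 1: The bromide nucleophile donates a lone pair from Br to the α-carbon in a backside attack; simultaneously the C–O σ-bond breaks and both of its electrons leave with TsO⁻. One concerted step with inversion of configuration.
Total: 1 elementary step.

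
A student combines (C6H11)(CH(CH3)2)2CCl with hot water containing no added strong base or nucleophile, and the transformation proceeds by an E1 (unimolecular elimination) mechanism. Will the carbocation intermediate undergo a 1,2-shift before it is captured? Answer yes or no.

The first-formed carbocation is tertiary.
No single 1,2-shift to an adjacent carbon would produce a more-substituted cation than the one already present, so no rearrangement occurs.

no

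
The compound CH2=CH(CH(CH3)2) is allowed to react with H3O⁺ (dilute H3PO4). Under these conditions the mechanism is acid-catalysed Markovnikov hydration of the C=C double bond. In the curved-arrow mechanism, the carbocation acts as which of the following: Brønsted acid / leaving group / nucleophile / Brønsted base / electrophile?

Step 3: Water acts as the nucleophile: an oxygen lone pair bonds to the cationic carbon, giving an oxonium-ion intermediate.
The carbocation accepts an electron pair into an empty or π* orbital — it is the electrophile.

electrophile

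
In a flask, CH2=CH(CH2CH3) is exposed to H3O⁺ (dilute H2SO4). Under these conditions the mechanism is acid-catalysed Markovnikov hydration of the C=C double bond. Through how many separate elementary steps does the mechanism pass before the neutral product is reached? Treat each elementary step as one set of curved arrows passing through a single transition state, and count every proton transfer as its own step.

Step 1: Protonation of the alkene by H3O⁺: the π bond acts as the nucleophile and picks up H⁺, giving the more stable (Markovnikov) secondary carbocation. H2O is released.
(No 1,2-shift: no single shift to an adjacent carbon would give a more stable cation.)
Step 2: Nucleophilic capture of the cation by H2O produces the protonated alcohol (an oxonium ion).
Step 3: Deprotonation of the oxonium ion by a water molecule delivers the neutral alcohol and regenerates the acid catalyst.
Total: 3 elementary steps.

3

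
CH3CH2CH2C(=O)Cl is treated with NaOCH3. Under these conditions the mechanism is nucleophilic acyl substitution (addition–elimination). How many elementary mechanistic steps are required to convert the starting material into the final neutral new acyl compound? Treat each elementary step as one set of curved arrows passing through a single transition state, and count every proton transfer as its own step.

2

Step 1: A lone pair on the O of CH3O⁻ attacks the electrophilic acyl carbon; the π(C=O) electrons move onto oxygen, giving a tetrahedral intermediate.
Step 2: Elimination step: re-formation of the carbonyl π bond drives out Cl⁻, giving the new acyl compound.
Total: 2 elementary steps.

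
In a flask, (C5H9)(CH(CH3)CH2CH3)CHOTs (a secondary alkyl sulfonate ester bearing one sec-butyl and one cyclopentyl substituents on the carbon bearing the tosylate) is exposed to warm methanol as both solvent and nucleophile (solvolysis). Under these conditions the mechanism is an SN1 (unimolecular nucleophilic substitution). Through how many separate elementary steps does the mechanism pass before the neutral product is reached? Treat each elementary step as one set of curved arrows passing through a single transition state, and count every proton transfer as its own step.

4

Step 1: Ionisation: the C–O σ-bond cleaves heterolytically; both bonding electrons depart with TsO⁻, leaving a secondary carbocation at the α-carbon.
Step 2: Carbocation rearrangement: a 1,2-hydride shift from the adjacent sec-butyl carbon converts the initially-formed secondary cation into the more stable tertiary cation.
Step 3: CH3OH donates an oxygen lone pair into the empty p orbital of the cation, giving a protonated ether (an oxonium ion).
Step 4: A second solvent molecule removes the proton on oxygen, giving the neutral ether product.
Total: 4 elementary steps.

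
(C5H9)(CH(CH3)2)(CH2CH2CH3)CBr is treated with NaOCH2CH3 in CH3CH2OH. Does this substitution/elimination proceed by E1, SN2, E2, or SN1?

Conditions: a strong base with a tertiary substrate bearing a β-hydrogen.
These conditions are the textbook signature of the E2 pathway.
A strong (often hindered) base removes a β-H in concert with loss of the leaving group — bimolecular elimination.

E2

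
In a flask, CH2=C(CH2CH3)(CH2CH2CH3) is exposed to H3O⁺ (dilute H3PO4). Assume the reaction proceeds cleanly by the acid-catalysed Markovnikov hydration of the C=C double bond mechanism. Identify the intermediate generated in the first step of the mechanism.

Step 1: The π electrons of the C=C bond attack a proton of H3O⁺; Markovnikov addition places the new C–H on the less-substituted alkene carbon, so the positive charge ends up on the more-substituted carbon — a tertiary carbocation. H2O is released.
After step 1 the species present is a tertiary carbocation.

tertiary carbocation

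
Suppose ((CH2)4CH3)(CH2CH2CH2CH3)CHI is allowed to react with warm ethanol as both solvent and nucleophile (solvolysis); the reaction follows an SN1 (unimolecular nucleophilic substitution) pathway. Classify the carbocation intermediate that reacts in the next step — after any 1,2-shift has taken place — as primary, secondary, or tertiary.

Step 1: Rate-determining heterolysis of the C–I bond gives I⁻ and a secondary carbocation.
No single 1,2-shift to an adjacent carbon would give a more-substituted cation, so no rearrangement occurs.

secondary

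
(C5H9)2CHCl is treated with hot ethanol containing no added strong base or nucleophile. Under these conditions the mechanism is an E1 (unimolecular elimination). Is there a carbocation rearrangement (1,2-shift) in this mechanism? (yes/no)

The first-formed carbocation is secondary.
The adjacent cyclopentyl carbon already bears 2 other carbon substituents and has a hydrogen to migrate; after a 1,2-hydride shift from that carbon the positive charge sits on a tertiary centre.
Tertiary is more stable than secondary, so the shift occurs.

yes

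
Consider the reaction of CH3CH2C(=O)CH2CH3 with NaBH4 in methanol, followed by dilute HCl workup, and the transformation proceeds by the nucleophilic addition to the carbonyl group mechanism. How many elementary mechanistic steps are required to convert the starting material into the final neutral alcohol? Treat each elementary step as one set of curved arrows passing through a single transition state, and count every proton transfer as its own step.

Step 1: A lone pair / filled orbital on H⁻ (delivered from BH4⁻) attacks the electrophilic carbonyl carbon; the π(C=O) electrons shift onto oxygen, producing a tetrahedral alkoxide intermediate.
Step 2: The alkoxide picks up a proton during dilute HCl workup to yield an alcohol.
Total: 2 elementary steps.

2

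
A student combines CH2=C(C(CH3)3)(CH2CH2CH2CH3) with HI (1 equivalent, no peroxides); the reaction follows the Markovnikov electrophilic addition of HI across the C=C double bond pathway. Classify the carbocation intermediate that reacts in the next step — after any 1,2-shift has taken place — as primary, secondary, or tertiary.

Step 1: Electrophilic addition begins with the π(C=C) electrons forming a bond to the proton of HI. Following Markovnikov's rule, the resulting cation is tertiary. The H–I bond breaks heterolytically, releasing I⁻.
No single 1,2-shift to an adjacent carbon would give a more-substituted cation, so no rearrangement occurs.

tertiary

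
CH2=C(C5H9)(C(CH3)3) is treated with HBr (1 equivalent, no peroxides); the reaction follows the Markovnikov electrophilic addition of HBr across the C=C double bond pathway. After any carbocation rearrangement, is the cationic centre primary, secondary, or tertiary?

tertiary

Step 1: Protonation of the alkene by HBr: the π bond acts as the nucleophile and picks up H⁺, giving the more stable (Markovnikov) tertiary carbocation. The H–Br bond breaks heterolytically, releasing Br⁻.
No single 1,2-shift to an adjacent carbon would give a more-substituted cation, so no rearrangement occurs.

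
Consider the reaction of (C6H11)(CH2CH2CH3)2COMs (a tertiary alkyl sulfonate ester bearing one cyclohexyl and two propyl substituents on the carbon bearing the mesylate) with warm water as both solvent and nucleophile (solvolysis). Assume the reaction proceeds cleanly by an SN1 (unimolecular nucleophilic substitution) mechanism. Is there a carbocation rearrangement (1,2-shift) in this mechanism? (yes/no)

no

The first-formed carbocation is tertiary.
No single 1,2-shift to an adjacent carbon would produce a more-substituted cation than the one already present, so no rearrangement occurs.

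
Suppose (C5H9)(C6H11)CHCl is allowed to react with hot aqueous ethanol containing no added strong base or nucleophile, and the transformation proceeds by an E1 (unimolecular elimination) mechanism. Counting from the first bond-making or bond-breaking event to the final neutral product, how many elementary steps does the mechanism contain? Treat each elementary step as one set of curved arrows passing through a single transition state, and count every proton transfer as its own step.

Step 1: Unassisted departure of Cl⁻ (taking the C–Cl bonding pair) generates a secondary carbocation.
Step 2: Carbocation rearrangement: a 1,2-hydride shift from the adjacent cyclohexyl carbon converts the initially-formed secondary cation into the more stable tertiary cation.
Step 3: A weak base (a water (or ethanol) molecule from the solvent) removes a proton from a carbon adjacent to the cationic centre; the electrons of that C–H bond become the new π(C=C) bond, giving the alkene.
Total: 3 elementary steps.

3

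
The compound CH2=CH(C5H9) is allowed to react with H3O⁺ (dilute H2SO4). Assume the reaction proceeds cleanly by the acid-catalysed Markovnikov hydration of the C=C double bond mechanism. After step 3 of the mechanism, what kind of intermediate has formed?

oxonium ion

Step 1: Electrophilic addition begins with the π(C=C) electrons forming a bond to the proton of H3O⁺. Following Markovnikov's rule, the resulting cation is secondary. H2O is released.
Step 2: Carbocation rearrangement: a 1,2-hydride shift from the adjacent cyclopentyl carbon converts the initially-formed secondary cation into the more stable tertiary cation.
Step 3: A lone pair on the oxygen of H2O attacks the carbocation, forming a C–O bond and an oxonium ion (a protonated alcohol).
After step 3 the species present is an oxonium ion.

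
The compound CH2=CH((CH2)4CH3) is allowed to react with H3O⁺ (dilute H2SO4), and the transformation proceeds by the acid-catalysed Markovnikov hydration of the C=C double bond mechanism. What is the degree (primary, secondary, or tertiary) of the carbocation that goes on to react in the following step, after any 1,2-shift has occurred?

Step 1: The π electrons of the C=C bond attack a proton of H3O⁺; Markovnikov addition places the new C–H on the less-substituted alkene carbon, so the positive charge ends up on the more-substituted carbon — a secondary carbocation. H2O is released.
No single 1,2-shift to an adjacent carbon would give a more-substituted cation, so no rearrangement occurs.

secondary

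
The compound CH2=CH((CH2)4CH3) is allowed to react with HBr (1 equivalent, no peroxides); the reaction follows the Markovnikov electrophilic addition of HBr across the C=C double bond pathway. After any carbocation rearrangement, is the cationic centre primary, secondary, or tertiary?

Step 1: Protonation of the alkene by HBr: the π bond acts as the nucleophile and picks up H⁺, giving the more stable (Markovnikov) secondary carbocation. The H–Br bond breaks heterolytically, releasing Br⁻.
No single 1,2-shift to an adjacent carbon would give a more-substituted cation, so no rearrangement occurs.

secondary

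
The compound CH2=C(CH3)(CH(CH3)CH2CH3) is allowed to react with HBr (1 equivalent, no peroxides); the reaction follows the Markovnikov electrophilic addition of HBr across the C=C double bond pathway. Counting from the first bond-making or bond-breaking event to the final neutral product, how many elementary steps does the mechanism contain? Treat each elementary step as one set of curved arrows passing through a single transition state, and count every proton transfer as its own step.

Step 1: Electrophilic addition begins with the π(C=C) electrons forming a bond to the proton of HBr. Following Markovnikov's rule, the resulting cation is tertiary. The H–Br bond breaks heterolytically, releasing Br⁻.
(No 1,2-shift: no single shift to an adjacent carbon would give a more stable cation.)
Step 2: Nucleophilic attack by Br⁻ on the carbocation completes the addition, giving R–Br.
Total: 2 elementary steps.

2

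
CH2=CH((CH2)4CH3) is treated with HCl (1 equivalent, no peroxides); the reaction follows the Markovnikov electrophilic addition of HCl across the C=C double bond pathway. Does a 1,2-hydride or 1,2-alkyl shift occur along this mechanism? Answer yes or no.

no

The first-formed carbocation is secondary.
No single 1,2-shift to an adjacent carbon would produce a more-substituted cation than the one already present, so no rearrangement occurs.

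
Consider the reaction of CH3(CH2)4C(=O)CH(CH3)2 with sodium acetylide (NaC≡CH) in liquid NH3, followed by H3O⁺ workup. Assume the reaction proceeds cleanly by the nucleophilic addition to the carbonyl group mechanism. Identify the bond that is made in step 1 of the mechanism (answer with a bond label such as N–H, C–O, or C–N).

C–C

Step 1: A lone pair / filled orbital on HC≡C⁻ attacks the electrophilic carbonyl carbon; the π(C=O) electrons shift onto oxygen, producing a tetrahedral alkoxide intermediate.
The bond formed in this step is the C–C bond.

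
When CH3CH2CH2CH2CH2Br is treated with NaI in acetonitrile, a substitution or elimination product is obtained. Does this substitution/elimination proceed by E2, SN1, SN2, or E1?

Conditions: a primary substrate with a strong nucleophile in the polar aprotic solvent acetonitrile.
These conditions are the textbook signature of the SN2 pathway.
An unhindered substrate with a strong nucleophile in a polar aprotic solvent favours one-step backside displacement.

SN2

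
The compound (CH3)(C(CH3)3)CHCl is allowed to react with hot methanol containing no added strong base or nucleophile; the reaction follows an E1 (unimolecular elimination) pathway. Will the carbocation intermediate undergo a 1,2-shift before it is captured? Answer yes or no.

The first-formed carbocation is secondary.
The adjacent tert-butyl carbon has no hydrogen but bears methyl groups; migration of one methyl with its bonding pair (a 1,2-methyl shift) places the charge on a tertiary centre.
Tertiary is more stable than secondary, so the shift occurs.

yes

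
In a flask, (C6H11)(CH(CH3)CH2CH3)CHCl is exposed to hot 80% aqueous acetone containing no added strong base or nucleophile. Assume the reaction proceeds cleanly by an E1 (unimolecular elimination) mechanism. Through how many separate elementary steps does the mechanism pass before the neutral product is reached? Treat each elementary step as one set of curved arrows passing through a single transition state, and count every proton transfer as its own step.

Step 1: Unassisted departure of Cl⁻ (taking the C–Cl bonding pair) generates a secondary carbocation.
Step 2: A 1,2-hydride shift from the adjacent sec-butyl carbon moves the positive charge from the secondary centre to an adjacent carbon, generating a more stable tertiary carbocation.
Step 3: A weak base (a water molecule from the solvent) removes a proton from a carbon adjacent to the cationic centre; the electrons of that C–H bond become the new π(C=C) bond, giving the alkene.
Total: 3 elementary steps.

3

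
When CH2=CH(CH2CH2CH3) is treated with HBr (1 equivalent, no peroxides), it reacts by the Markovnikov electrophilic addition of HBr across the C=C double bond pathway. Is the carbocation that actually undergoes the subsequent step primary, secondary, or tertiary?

secondary

Step 1: Electrophilic addition begins with the π(C=C) electrons forming a bond to the proton of HBr. Following Markovnikov's rule, the resulting cation is secondary. The H–Br bond breaks heterolytically, releasing Br⁻.
No single 1,2-shift to an adjacent carbon would give a more-substituted cation, so no rearrangement occurs.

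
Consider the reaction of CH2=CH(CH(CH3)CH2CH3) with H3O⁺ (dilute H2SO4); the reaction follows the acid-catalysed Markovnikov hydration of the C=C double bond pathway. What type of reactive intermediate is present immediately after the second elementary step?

Step 1: Electrophilic addition begins with the π(C=C) electrons forming a bond to the proton of H3O⁺. Following Markovnikov's rule, the resulting cation is secondary. H2O is released.
Step 2: Carbocation rearrangement: a 1,2-hydride shift from the adjacent sec-butyl carbon converts the initially-formed secondary cation into the more stable tertiary cation.
After step 2 the species present is a tertiary carbocation.

tertiary carbocation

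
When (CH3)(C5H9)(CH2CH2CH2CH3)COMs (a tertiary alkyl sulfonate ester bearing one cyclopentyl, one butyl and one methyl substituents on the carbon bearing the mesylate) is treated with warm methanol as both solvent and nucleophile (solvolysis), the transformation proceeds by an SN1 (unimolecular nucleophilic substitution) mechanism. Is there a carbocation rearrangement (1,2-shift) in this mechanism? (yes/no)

no

The first-formed carbocation is tertiary.
No single 1,2-shift to an adjacent carbon would produce a more-substituted cation than the one already present, so no rearrangement occurs.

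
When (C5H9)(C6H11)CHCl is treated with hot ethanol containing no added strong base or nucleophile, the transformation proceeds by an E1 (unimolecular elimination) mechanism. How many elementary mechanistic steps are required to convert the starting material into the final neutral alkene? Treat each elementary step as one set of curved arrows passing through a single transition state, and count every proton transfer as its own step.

Step 1: Unassisted departure of Cl⁻ (taking the C–Cl bonding pair) generates a secondary carbocation.
Step 2: Carbocation rearrangement: a 1,2-hydride shift from the adjacent cyclopentyl carbon converts the initially-formed secondary cation into the more stable tertiary cation.
Step 3: An ethanol molecule (solvent) deprotonates a β-carbon; as the C–H bond breaks, those electrons form the new alkene π bond.
Total: 3 elementary steps.

3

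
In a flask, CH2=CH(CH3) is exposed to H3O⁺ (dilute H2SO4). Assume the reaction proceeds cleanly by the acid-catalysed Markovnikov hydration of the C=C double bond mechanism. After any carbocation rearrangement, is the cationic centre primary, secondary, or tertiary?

Step 1: Electrophilic addition begins with the π(C=C) electrons forming a bond to the proton of H3O⁺. Following Markovnikov's rule, the resulting cation is secondary. H2O is released.
No single 1,2-shift to an adjacent carbon would give a more-substituted cation, so no rearrangement occurs.

secondary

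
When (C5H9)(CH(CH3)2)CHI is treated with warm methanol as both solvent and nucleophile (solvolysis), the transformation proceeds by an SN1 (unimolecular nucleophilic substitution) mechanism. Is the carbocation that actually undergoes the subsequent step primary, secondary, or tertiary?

Step 1: Rate-determining heterolysis of the C–I bond gives I⁻ and a secondary carbocation.
Step 2: A 1,2-hydride shift from the adjacent cyclopentyl carbon moves the positive charge from the secondary centre to an adjacent carbon, generating a more stable tertiary carbocation.
The cation rearranges from secondary to tertiary via a 1,2-hydride shift from the adjacent cyclopentyl carbon; the tertiary cation is what reacts next.

tertiary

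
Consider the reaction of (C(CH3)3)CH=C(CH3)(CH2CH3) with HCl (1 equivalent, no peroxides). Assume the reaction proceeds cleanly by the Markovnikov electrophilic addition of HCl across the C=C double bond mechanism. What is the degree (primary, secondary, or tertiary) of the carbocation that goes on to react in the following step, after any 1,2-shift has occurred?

tertiary

Step 1: Protonation of the alkene by HCl: the π bond acts as the nucleophile and picks up H⁺, giving the more stable (Markovnikov) tertiary carbocation. The H–Cl bond breaks heterolytically, releasing Cl⁻.
No single 1,2-shift to an adjacent carbon would give a more-substituted cation, so no rearrangement occurs.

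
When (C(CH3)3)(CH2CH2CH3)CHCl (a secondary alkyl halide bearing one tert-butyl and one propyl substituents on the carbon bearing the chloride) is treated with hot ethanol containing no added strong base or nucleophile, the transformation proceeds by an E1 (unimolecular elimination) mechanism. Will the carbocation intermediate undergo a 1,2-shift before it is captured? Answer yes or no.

The first-formed carbocation is secondary.
The adjacent tert-butyl carbon has no hydrogen but bears methyl groups; migration of one methyl with its bonding pair (a 1,2-methyl shift) places the charge on a tertiary centre.
Tertiary is more stable than secondary, so the shift occurs.

yes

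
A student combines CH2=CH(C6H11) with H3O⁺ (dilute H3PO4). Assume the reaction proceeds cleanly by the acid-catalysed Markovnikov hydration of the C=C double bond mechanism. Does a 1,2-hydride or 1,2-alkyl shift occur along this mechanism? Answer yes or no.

The first-formed carbocation is secondary.
The adjacent cyclohexyl carbon already bears 2 other carbon substituents and has a hydrogen to migrate; after a 1,2-hydride shift from that carbon the positive charge sits on a tertiary centre.
Tertiary is more stable than secondary, so the shift occurs.

yes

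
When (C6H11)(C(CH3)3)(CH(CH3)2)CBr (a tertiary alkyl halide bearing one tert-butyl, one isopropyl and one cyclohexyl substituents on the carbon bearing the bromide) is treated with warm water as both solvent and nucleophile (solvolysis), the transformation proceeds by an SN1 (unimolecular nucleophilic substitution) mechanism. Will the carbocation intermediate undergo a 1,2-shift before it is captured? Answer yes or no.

no

The first-formed carbocation is tertiary.
No single 1,2-shift to an adjacent carbon would produce a more-substituted cation than the one already present, so no rearrangement occurs.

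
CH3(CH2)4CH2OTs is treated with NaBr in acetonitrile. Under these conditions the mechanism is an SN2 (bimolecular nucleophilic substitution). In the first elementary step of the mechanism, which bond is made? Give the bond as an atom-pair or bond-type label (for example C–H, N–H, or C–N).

C–Br

Step 1: The bromide nucleophile donates a lone pair from Br to the α-carbon in a backside attack; simultaneously the C–O σ-bond breaks and both of its electrons leave with TsO⁻. One concerted step with inversion of configuration.
The bond formed in this step is the C–Br bond.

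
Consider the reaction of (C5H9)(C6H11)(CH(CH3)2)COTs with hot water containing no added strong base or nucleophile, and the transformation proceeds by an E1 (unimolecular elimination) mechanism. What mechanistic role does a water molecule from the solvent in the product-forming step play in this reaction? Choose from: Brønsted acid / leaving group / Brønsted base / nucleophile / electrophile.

Brønsted base

Step 2: A weak base (a water molecule from the solvent) removes a proton from a carbon adjacent to the cationic centre; the electrons of that C–H bond become the new π(C=C) bond, giving the alkene.
A water molecule from the solvent in the product-forming step accepts a proton in a proton-transfer step — a Brønsted base.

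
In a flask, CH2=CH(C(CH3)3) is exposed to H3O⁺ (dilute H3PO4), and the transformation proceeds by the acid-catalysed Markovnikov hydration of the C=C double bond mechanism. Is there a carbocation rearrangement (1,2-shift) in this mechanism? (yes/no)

yes

The first-formed carbocation is secondary.
The adjacent tert-butyl carbon has no hydrogen but bears methyl groups; migration of one methyl with its bonding pair (a 1,2-methyl shift) places the charge on a tertiary centre.
Tertiary is more stable than secondary, so the shift occurs.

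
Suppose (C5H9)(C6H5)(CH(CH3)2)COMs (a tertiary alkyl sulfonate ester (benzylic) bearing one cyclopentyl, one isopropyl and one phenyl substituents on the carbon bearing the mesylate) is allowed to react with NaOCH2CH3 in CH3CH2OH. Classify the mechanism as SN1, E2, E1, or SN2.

E2

Conditions: a strong base with a tertiary substrate bearing a β-hydrogen.
These conditions are the textbook signature of the E2 pathway.
A strong (often hindered) base removes a β-H in concert with loss of the leaving group — bimolecular elimination.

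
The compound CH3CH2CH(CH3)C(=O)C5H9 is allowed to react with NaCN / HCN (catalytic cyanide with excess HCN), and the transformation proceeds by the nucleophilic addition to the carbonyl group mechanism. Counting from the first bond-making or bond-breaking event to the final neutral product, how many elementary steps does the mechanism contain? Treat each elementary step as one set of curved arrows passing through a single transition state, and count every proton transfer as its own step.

2

Step 1: CN⁻ attacks the sp² carbonyl carbon; the C=O π bond breaks and the electrons end up as a lone pair on the alkoxide oxygen of the tetrahedral intermediate.
Step 2: The alkoxide is protonated in situ by undissociated HCN, yielding a cyanohydrin; the CN⁻ so formed carries on the cycle.
Total: 2 elementary steps.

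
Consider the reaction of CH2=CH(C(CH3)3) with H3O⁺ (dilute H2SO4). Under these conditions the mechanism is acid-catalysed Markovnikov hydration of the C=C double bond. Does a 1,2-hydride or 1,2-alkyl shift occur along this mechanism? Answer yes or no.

yes

The first-formed carbocation is secondary.
The adjacent tert-butyl carbon has no hydrogen but bears methyl groups; migration of one methyl with its bonding pair (a 1,2-methyl shift) places the charge on a tertiary centre.
Tertiary is more stable than secondary, so the shift occurs.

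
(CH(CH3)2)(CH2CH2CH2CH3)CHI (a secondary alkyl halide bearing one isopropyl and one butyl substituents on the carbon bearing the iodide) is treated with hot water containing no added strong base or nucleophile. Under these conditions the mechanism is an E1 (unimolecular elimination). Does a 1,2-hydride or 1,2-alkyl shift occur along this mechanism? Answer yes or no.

The first-formed carbocation is secondary.
The adjacent isopropyl carbon already bears 2 other carbon substituents and has a hydrogen to migrate; after a 1,2-hydride shift from that carbon the positive charge sits on a tertiary centre.
Tertiary is more stable than secondary, so the shift occurs.

yes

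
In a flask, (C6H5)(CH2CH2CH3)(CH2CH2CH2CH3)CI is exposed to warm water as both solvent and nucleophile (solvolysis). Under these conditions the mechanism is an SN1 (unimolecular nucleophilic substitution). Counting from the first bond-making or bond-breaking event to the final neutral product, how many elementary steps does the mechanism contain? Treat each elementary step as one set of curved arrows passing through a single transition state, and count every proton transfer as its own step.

3

Step 1: Rate-determining heterolysis of the C–I bond gives I⁻ and a tertiary carbocation.
(No 1,2-shift: no single shift to an adjacent carbon would give a more stable cation.)
Step 2: A lone pair on the oxygen of H2O attacks the carbocation, forming a new C–O σ-bond and an oxonium ion.
Step 3: A second solvent molecule removes the proton on oxygen, giving the neutral alcohol product.
Total: 3 elementary steps.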